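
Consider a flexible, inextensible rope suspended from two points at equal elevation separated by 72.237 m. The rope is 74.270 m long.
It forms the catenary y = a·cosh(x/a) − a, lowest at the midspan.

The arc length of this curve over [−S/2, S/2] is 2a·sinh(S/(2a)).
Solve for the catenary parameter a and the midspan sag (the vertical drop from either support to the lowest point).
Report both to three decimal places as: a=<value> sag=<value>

seed: a₀ = √(S³/(24(L−S))) = √(72.237³/(24·2.033)) = 87.895217
iter 1: u=0.410927  f(a)=+1.723e-02  f'(a)=-4.705e-02  a ← 87.895217 − (+1.723e-02/-4.705e-02) = 88.261540
iter 2: u=0.409221  f(a)=+1.083e-04  f'(a)=-4.646e-02  a ← 88.261540 − (+1.083e-04/-4.646e-02) = 88.263872
iter 3: u=0.409210  f(a)=+4.341e-09  f'(a)=-4.645e-02  a ← 88.263872 − (+4.341e-09/-4.645e-02) = 88.263873
iter 4: u=0.409210  f(a)=+1.421e-14  f'(a)=-4.645e-02  a ← 88.263873 − (+1.421e-14/-4.645e-02) = 88.263873
converged: |Δa| < 1e-12 after 4 iterations
sag = a·(cosh(S/(2a)) − 1) = 88.263873·(cosh(0.409210) − 1) = 7.493735
T_max/T_min = cosh(S/(2a)) = 1.084901

a=88.264 sag=7.494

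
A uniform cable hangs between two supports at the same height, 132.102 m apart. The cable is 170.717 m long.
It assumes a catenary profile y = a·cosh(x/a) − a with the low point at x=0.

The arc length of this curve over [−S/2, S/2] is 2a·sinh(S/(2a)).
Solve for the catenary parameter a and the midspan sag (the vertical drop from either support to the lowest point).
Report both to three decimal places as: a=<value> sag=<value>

seed: a₀ = √(S³/(24(L−S))) = √(132.102³/(24·38.615)) = 49.874717
iter 1: u=1.324338  f(a)=+3.531e+00  f'(a)=-1.838e+00  a ← 49.874717 − (+3.531e+00/-1.838e+00) = 51.796312
iter 2: u=1.275207  f(a)=+2.143e-01  f'(a)=-1.621e+00  a ← 51.796312 − (+2.143e-01/-1.621e+00) = 51.928559
iter 3: u=1.271959  f(a)=+9.026e-04  f'(a)=-1.607e+00  a ← 51.928559 − (+9.026e-04/-1.607e+00) = 51.929121
iter 4: u=1.271945  f(a)=+1.615e-08  f'(a)=-1.607e+00  a ← 51.929121 − (+1.615e-08/-1.607e+00) = 51.929121
iter 5: u=1.271945  f(a)=-2.842e-14  f'(a)=-1.607e+00  a ← 51.929121 − (-2.842e-14/-1.607e+00) = 51.929121
converged: |Δa| < 1e-12 after 5 iterations
sag = a·(cosh(S/(2a)) − 1) = 51.929121·(cosh(1.271945) − 1) = 47.984377
T_max/T_min = cosh(S/(2a)) = 1.924036

a=51.929 sag=47.984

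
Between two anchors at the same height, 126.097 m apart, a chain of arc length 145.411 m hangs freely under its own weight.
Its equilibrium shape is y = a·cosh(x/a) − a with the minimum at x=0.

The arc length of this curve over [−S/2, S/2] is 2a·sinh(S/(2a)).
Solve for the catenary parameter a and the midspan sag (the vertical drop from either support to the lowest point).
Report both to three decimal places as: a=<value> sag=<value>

seed: a₀ = √(S³/(24(L−S))) = √(126.097³/(24·19.314)) = 65.768115
iter 1: u=0.958648  f(a)=+9.072e-01  f'(a)=-6.431e-01  a ← 65.768115 − (+9.072e-01/-6.431e-01) = 67.178678
iter 2: u=0.938520  f(a)=+3.001e-02  f'(a)=-6.012e-01  a ← 67.178678 − (+3.001e-02/-6.012e-01) = 67.228587
iter 3: u=0.937823  f(a)=+3.532e-05  f'(a)=-5.998e-01  a ← 67.228587 − (+3.532e-05/-5.998e-01) = 67.228646
iter 4: u=0.937822  f(a)=+4.908e-11  f'(a)=-5.998e-01  a ← 67.228646 − (+4.908e-11/-5.998e-01) = 67.228646
iter 5: u=0.937822  f(a)=-2.842e-14  f'(a)=-5.998e-01  a ← 67.228646 − (-2.842e-14/-5.998e-01) = 67.228646
converged: |Δa| < 1e-12 after 5 iterations
sag = a·(cosh(S/(2a)) − 1) = 67.228646·(cosh(0.937822) − 1) = 31.795495
T_max/T_min = cosh(S/(2a)) = 1.472946

a=67.229 sag=31.795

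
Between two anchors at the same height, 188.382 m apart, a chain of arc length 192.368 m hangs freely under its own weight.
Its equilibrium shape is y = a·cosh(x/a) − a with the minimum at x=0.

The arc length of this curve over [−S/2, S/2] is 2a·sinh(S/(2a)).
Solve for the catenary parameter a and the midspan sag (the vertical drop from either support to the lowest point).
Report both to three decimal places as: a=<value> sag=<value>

seed: a₀ = √(S³/(24(L−S))) = √(188.382³/(24·3.986)) = 264.353361
iter 1: u=0.356307  f(a)=+2.538e-02  f'(a)=-3.054e-02  a ← 264.353361 − (+2.538e-02/-3.054e-02) = 265.184328
iter 2: u=0.355191  f(a)=+1.202e-04  f'(a)=-3.025e-02  a ← 265.184328 − (+1.202e-04/-3.025e-02) = 265.188300
iter 3: u=0.355185  f(a)=+2.722e-09  f'(a)=-3.025e-02  a ← 265.188300 − (+2.722e-09/-3.025e-02) = 265.188300
iter 4: u=0.355185  f(a)=+2.842e-14  f'(a)=-3.025e-02  a ← 265.188300 − (+2.842e-14/-3.025e-02) = 265.188300
converged: |Δa| < 1e-12 after 4 iterations
sag = a·(cosh(S/(2a)) − 1) = 265.188300·(cosh(0.355185) − 1) = 16.904231
T_max/T_min = cosh(S/(2a)) = 1.063744

a=265.188 sag=16.904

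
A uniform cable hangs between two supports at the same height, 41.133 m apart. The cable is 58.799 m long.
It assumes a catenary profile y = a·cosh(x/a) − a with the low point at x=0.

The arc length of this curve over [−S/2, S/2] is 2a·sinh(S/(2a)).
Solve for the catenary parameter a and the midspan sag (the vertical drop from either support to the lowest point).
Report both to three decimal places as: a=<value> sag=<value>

a=13.567 sag=18.812

seed: a₀ = √(S³/(24(L−S))) = √(41.133³/(24·17.666)) = 12.811820
iter 1: u=1.605275  f(a)=+2.421e+00  f'(a)=-3.537e+00  a ← 12.811820 − (+2.421e+00/-3.537e+00) = 13.496280
iter 2: u=1.523864  f(a)=+2.075e-01  f'(a)=-2.954e+00  a ← 13.496280 − (+2.075e-01/-2.954e+00) = 13.566529
iter 3: u=1.515974  f(a)=+1.841e-03  f'(a)=-2.902e+00  a ← 13.566529 − (+1.841e-03/-2.902e+00) = 13.567164
iter 4: u=1.515903  f(a)=+1.478e-07  f'(a)=-2.902e+00  a ← 13.567164 − (+1.478e-07/-2.902e+00) = 13.567164
iter 5: u=1.515903  f(a)=+0.000e+00  f'(a)=-2.902e+00  a ← 13.567164 − (+0.000e+00/-2.902e+00) = 13.567164
converged: |Δa| < 1e-12 after 5 iterations
sag = a·(cosh(S/(2a)) − 1) = 13.567164·(cosh(1.515903) − 1) = 18.811819
T_max/T_min = cosh(S/(2a)) = 2.386570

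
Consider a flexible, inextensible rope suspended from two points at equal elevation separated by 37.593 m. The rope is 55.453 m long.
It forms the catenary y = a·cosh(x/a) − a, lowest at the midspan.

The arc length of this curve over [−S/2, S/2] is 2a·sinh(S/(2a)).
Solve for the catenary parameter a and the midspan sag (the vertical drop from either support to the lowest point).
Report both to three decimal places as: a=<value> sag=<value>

seed: a₀ = √(S³/(24(L−S))) = √(37.593³/(24·17.860)) = 11.133049
iter 1: u=1.688351  f(a)=+2.725e+00  f'(a)=-4.221e+00  a ← 11.133049 − (+2.725e+00/-4.221e+00) = 11.778668
iter 2: u=1.595809  f(a)=+2.551e-01  f'(a)=-3.465e+00  a ← 11.778668 − (+2.551e-01/-3.465e+00) = 11.852276
iter 3: u=1.585898  f(a)=+2.743e-03  f'(a)=-3.391e+00  a ← 11.852276 − (+2.743e-03/-3.391e+00) = 11.853085
iter 4: u=1.585790  f(a)=+3.249e-07  f'(a)=-3.390e+00  a ← 11.853085 − (+3.249e-07/-3.390e+00) = 11.853085
iter 5: u=1.585790  f(a)=+1.421e-14  f'(a)=-3.390e+00  a ← 11.853085 − (+1.421e-14/-3.390e+00) = 11.853085
converged: |Δa| < 1e-12 after 5 iterations
sag = a·(cosh(S/(2a)) − 1) = 11.853085·(cosh(1.585790) − 1) = 18.300761
T_max/T_min = cosh(S/(2a)) = 2.543966

a=11.853 sag=18.301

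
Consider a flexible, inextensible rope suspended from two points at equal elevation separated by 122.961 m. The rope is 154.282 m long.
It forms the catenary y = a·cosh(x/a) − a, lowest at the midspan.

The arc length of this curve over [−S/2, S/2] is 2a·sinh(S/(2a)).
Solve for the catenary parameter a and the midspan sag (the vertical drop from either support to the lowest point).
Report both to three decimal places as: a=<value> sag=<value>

seed: a₀ = √(S³/(24(L−S))) = √(122.961³/(24·31.321)) = 49.731052
iter 1: u=1.236260  f(a)=+2.482e+00  f'(a)=-1.463e+00  a ← 49.731052 − (+2.482e+00/-1.463e+00) = 51.427928
iter 2: u=1.195469  f(a)=+1.327e-01  f'(a)=-1.310e+00  a ← 51.427928 − (+1.327e-01/-1.310e+00) = 51.529214
iter 3: u=1.193119  f(a)=+4.267e-04  f'(a)=-1.302e+00  a ← 51.529214 − (+4.267e-04/-1.302e+00) = 51.529541
iter 4: u=1.193112  f(a)=+4.443e-09  f'(a)=-1.302e+00  a ← 51.529541 − (+4.443e-09/-1.302e+00) = 51.529541
iter 5: u=1.193112  f(a)=+0.000e+00  f'(a)=-1.302e+00  a ← 51.529541 − (+0.000e+00/-1.302e+00) = 51.529541
converged: |Δa| < 1e-12 after 5 iterations
sag = a·(cosh(S/(2a)) − 1) = 51.529541·(cosh(1.193112) − 1) = 41.239136
T_max/T_min = cosh(S/(2a)) = 1.800301

a=51.530 sag=41.239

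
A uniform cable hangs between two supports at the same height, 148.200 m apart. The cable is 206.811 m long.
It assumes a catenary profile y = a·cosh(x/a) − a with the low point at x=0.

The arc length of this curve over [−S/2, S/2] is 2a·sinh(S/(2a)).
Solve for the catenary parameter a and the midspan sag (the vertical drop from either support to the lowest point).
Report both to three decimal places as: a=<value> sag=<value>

a=50.732 sag=64.448

seed: a₀ = √(S³/(24(L−S))) = √(148.200³/(24·58.611)) = 48.103549
iter 1: u=1.540427  f(a)=+7.360e+00  f'(a)=-3.066e+00  a ← 48.103549 − (+7.360e+00/-3.066e+00) = 50.503830
iter 2: u=1.467215  f(a)=+5.868e-01  f'(a)=-2.595e+00  a ← 50.503830 − (+5.868e-01/-2.595e+00) = 50.729918
iter 3: u=1.460677  f(a)=+4.443e-03  f'(a)=-2.556e+00  a ← 50.729918 − (+4.443e-03/-2.556e+00) = 50.731656
iter 4: u=1.460626  f(a)=+2.590e-07  f'(a)=-2.556e+00  a ← 50.731656 − (+2.590e-07/-2.556e+00) = 50.731657
iter 5: u=1.460626  f(a)=+2.842e-14  f'(a)=-2.556e+00  a ← 50.731657 − (+2.842e-14/-2.556e+00) = 50.731657
converged: |Δa| < 1e-12 after 5 iterations
sag = a·(cosh(S/(2a)) − 1) = 50.731657·(cosh(1.460626) − 1) = 64.448196
T_max/T_min = cosh(S/(2a)) = 2.270374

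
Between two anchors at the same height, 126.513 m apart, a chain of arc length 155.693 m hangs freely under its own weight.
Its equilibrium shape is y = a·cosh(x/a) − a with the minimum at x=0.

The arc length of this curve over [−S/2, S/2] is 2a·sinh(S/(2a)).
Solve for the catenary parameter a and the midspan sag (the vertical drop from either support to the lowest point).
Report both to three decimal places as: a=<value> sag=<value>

seed: a₀ = √(S³/(24(L−S))) = √(126.513³/(24·29.180)) = 53.771787
iter 1: u=1.176388  f(a)=+2.087e+00  f'(a)=-1.243e+00  a ← 53.771787 − (+2.087e+00/-1.243e+00) = 55.450532
iter 2: u=1.140774  f(a)=+1.017e-01  f'(a)=-1.125e+00  a ← 55.450532 − (+1.017e-01/-1.125e+00) = 55.540976
iter 3: u=1.138916  f(a)=+2.691e-04  f'(a)=-1.119e+00  a ← 55.540976 − (+2.691e-04/-1.119e+00) = 55.541217
iter 4: u=1.138911  f(a)=+1.893e-09  f'(a)=-1.119e+00  a ← 55.541217 − (+1.893e-09/-1.119e+00) = 55.541217
iter 5: u=1.138911  f(a)=+0.000e+00  f'(a)=-1.119e+00  a ← 55.541217 − (+0.000e+00/-1.119e+00) = 55.541217
converged: |Δa| < 1e-12 after 5 iterations
sag = a·(cosh(S/(2a)) − 1) = 55.541217·(cosh(1.138911) − 1) = 40.087776
T_max/T_min = cosh(S/(2a)) = 1.721766

a=55.541 sag=40.088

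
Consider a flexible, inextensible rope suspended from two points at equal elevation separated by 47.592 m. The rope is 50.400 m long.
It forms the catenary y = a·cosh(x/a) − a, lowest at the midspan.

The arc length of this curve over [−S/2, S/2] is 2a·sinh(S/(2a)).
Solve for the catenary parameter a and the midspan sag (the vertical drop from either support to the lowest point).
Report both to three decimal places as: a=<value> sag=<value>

seed: a₀ = √(S³/(24(L−S))) = √(47.592³/(24·2.808)) = 39.994177
iter 1: u=0.594987  f(a)=+5.012e-02  f'(a)=-1.455e-01  a ← 39.994177 − (+5.012e-02/-1.455e-01) = 40.338778
iter 2: u=0.589904  f(a)=+6.552e-04  f'(a)=-1.417e-01  a ← 40.338778 − (+6.552e-04/-1.417e-01) = 40.343403
iter 3: u=0.589836  f(a)=+1.152e-07  f'(a)=-1.416e-01  a ← 40.343403 − (+1.152e-07/-1.416e-01) = 40.343404
iter 4: u=0.589836  f(a)=+7.105e-15  f'(a)=-1.416e-01  a ← 40.343404 − (+7.105e-15/-1.416e-01) = 40.343404
converged: |Δa| < 1e-12 after 4 iterations
sag = a·(cosh(S/(2a)) − 1) = 40.343404·(cosh(0.589836) − 1) = 7.223709
T_max/T_min = cosh(S/(2a)) = 1.179056

a=40.343 sag=7.224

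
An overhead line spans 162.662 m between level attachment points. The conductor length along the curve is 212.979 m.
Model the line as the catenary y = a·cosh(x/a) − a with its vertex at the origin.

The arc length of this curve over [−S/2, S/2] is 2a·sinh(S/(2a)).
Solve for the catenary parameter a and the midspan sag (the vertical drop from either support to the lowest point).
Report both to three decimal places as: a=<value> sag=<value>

a=62.292 sag=61.078

seed: a₀ = √(S³/(24(L−S))) = √(162.662³/(24·50.317)) = 59.698878
iter 1: u=1.362354  f(a)=+4.881e+00  f'(a)=-2.020e+00  a ← 59.698878 − (+4.881e+00/-2.020e+00) = 62.115280
iter 2: u=1.309356  f(a)=+3.120e-01  f'(a)=-1.769e+00  a ← 62.115280 − (+3.120e-01/-1.769e+00) = 62.291625
iter 3: u=1.305649  f(a)=+1.467e-03  f'(a)=-1.753e+00  a ← 62.291625 − (+1.467e-03/-1.753e+00) = 62.292462
iter 4: u=1.305631  f(a)=+3.279e-08  f'(a)=-1.753e+00  a ← 62.292462 − (+3.279e-08/-1.753e+00) = 62.292462
iter 5: u=1.305631  f(a)=+0.000e+00  f'(a)=-1.753e+00  a ← 62.292462 − (+0.000e+00/-1.753e+00) = 62.292462
converged: |Δa| < 1e-12 after 5 iterations
sag = a·(cosh(S/(2a)) − 1) = 62.292462·(cosh(1.305631) − 1) = 61.078379
T_max/T_min = cosh(S/(2a)) = 1.980510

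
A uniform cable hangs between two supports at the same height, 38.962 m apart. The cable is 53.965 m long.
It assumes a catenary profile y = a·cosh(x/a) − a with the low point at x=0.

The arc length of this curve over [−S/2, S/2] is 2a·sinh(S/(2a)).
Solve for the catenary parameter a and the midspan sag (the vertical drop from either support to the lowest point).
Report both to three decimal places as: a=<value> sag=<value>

a=13.500 sag=16.672

seed: a₀ = √(S³/(24(L−S))) = √(38.962³/(24·15.003)) = 12.816433
iter 1: u=1.520002  f(a)=+1.832e+00  f'(a)=-2.929e+00  a ← 12.816433 − (+1.832e+00/-2.929e+00) = 13.441831
iter 2: u=1.449282  f(a)=+1.426e-01  f'(a)=-2.489e+00  a ← 13.441831 − (+1.426e-01/-2.489e+00) = 13.499125
iter 3: u=1.443131  f(a)=+1.026e-03  f'(a)=-2.453e+00  a ← 13.499125 − (+1.026e-03/-2.453e+00) = 13.499543
iter 4: u=1.443086  f(a)=+5.390e-08  f'(a)=-2.453e+00  a ← 13.499543 − (+5.390e-08/-2.453e+00) = 13.499543
iter 5: u=1.443086  f(a)=-7.105e-15  f'(a)=-2.453e+00  a ← 13.499543 − (-7.105e-15/-2.453e+00) = 13.499543
converged: |Δa| < 1e-12 after 5 iterations
sag = a·(cosh(S/(2a)) − 1) = 13.499543·(cosh(1.443086) − 1) = 16.671519
T_max/T_min = cosh(S/(2a)) = 2.234969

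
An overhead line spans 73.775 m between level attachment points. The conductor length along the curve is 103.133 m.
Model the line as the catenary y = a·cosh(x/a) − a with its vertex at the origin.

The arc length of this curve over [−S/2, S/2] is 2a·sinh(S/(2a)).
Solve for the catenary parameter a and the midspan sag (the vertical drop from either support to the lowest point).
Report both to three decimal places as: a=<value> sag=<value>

a=25.184 sag=32.204

seed: a₀ = √(S³/(24(L−S))) = √(73.775³/(24·29.358)) = 23.872339
iter 1: u=1.545198  f(a)=+3.711e+00  f'(a)=-3.099e+00  a ← 23.872339 − (+3.711e+00/-3.099e+00) = 25.069686
iter 2: u=1.471399  f(a)=+2.975e-01  f'(a)=-2.621e+00  a ← 25.069686 − (+2.975e-01/-2.621e+00) = 25.183195
iter 3: u=1.464767  f(a)=+2.279e-03  f'(a)=-2.581e+00  a ← 25.183195 − (+2.279e-03/-2.581e+00) = 25.184078
iter 4: u=1.464715  f(a)=+1.361e-07  f'(a)=-2.580e+00  a ← 25.184078 − (+1.361e-07/-2.580e+00) = 25.184078
iter 5: u=1.464715  f(a)=+1.421e-14  f'(a)=-2.580e+00  a ← 25.184078 − (+1.421e-14/-2.580e+00) = 25.184078
converged: |Δa| < 1e-12 after 5 iterations
sag = a·(cosh(S/(2a)) − 1) = 25.184078·(cosh(1.464715) − 1) = 32.203566
T_max/T_min = cosh(S/(2a)) = 2.278727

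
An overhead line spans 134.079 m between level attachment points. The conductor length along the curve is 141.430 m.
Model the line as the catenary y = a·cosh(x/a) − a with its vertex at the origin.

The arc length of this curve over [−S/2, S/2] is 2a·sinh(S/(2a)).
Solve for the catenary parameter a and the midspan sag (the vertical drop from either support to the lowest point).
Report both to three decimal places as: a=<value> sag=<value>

seed: a₀ = √(S³/(24(L−S))) = √(134.079³/(24·7.351)) = 116.885950
iter 1: u=0.573546  f(a)=+1.219e-01  f'(a)=-1.300e-01  a ← 116.885950 − (+1.219e-01/-1.300e-01) = 117.823562
iter 2: u=0.568982  f(a)=+1.482e-03  f'(a)=-1.268e-01  a ← 117.823562 − (+1.482e-03/-1.268e-01) = 117.835246
iter 3: u=0.568926  f(a)=+2.251e-07  f'(a)=-1.268e-01  a ← 117.835246 − (+2.251e-07/-1.268e-01) = 117.835248
iter 4: u=0.568926  f(a)=+0.000e+00  f'(a)=-1.268e-01  a ← 117.835248 − (+0.000e+00/-1.268e-01) = 117.835248
converged: |Δa| < 1e-12 after 4 iterations
sag = a·(cosh(S/(2a)) − 1) = 117.835248·(cosh(0.568926) − 1) = 19.590211
T_max/T_min = cosh(S/(2a)) = 1.166251

a=117.835 sag=19.590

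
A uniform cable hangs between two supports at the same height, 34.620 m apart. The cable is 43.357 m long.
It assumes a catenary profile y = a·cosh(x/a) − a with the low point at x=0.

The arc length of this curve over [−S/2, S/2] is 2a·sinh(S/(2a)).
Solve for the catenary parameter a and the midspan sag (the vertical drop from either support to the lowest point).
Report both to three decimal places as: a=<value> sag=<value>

a=14.571 sag=11.549

seed: a₀ = √(S³/(24(L−S))) = √(34.620³/(24·8.737)) = 14.067075
iter 1: u=1.230533  f(a)=+6.858e-01  f'(a)=-1.441e+00  a ← 14.067075 − (+6.858e-01/-1.441e+00) = 14.543106
iter 2: u=1.190255  f(a)=+3.635e-02  f'(a)=-1.292e+00  a ← 14.543106 − (+3.635e-02/-1.292e+00) = 14.571248
iter 3: u=1.187956  f(a)=+1.148e-04  f'(a)=-1.284e+00  a ← 14.571248 − (+1.148e-04/-1.284e+00) = 14.571338
iter 4: u=1.187949  f(a)=+1.152e-09  f'(a)=-1.284e+00  a ← 14.571338 − (+1.152e-09/-1.284e+00) = 14.571338
iter 5: u=1.187949  f(a)=-1.421e-14  f'(a)=-1.284e+00  a ← 14.571338 − (-1.421e-14/-1.284e+00) = 14.571338
converged: |Δa| < 1e-12 after 5 iterations
sag = a·(cosh(S/(2a)) − 1) = 14.571338·(cosh(1.187949) − 1) = 11.549176
T_max/T_min = cosh(S/(2a)) = 1.792595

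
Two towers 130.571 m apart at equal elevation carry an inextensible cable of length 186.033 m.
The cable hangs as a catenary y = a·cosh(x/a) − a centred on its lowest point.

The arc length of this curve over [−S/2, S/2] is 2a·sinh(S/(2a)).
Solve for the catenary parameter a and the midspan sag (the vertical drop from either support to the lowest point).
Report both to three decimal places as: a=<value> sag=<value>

seed: a₀ = √(S³/(24(L−S))) = √(130.571³/(24·55.462)) = 40.894670
iter 1: u=1.596431  f(a)=+7.512e+00  f'(a)=-3.470e+00  a ← 40.894670 − (+7.512e+00/-3.470e+00) = 43.059670
iter 2: u=1.516164  f(a)=+6.378e-01  f'(a)=-2.903e+00  a ← 43.059670 − (+6.378e-01/-2.903e+00) = 43.279332
iter 3: u=1.508468  f(a)=+5.540e-03  f'(a)=-2.853e+00  a ← 43.279332 − (+5.540e-03/-2.853e+00) = 43.281274
iter 4: u=1.508401  f(a)=+4.259e-07  f'(a)=-2.853e+00  a ← 43.281274 − (+4.259e-07/-2.853e+00) = 43.281274
iter 5: u=1.508401  f(a)=+2.842e-14  f'(a)=-2.853e+00  a ← 43.281274 − (+2.842e-14/-2.853e+00) = 43.281274
converged: |Δa| < 1e-12 after 5 iterations
sag = a·(cosh(S/(2a)) − 1) = 43.281274·(cosh(1.508401) − 1) = 59.311796
T_max/T_min = cosh(S/(2a)) = 2.370380

a=43.281 sag=59.312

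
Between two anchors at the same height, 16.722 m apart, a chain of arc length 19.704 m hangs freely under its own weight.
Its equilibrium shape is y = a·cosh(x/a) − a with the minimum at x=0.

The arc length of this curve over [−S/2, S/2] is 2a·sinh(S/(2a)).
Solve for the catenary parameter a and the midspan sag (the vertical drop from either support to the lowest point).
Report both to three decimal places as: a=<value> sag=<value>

seed: a₀ = √(S³/(24(L−S))) = √(16.722³/(24·2.982)) = 8.083006
iter 1: u=1.034392  f(a)=+1.637e-01  f'(a)=-8.199e-01  a ← 8.083006 − (+1.637e-01/-8.199e-01) = 8.282620
iter 2: u=1.009463  f(a)=+6.259e-03  f'(a)=-7.582e-01  a ← 8.282620 − (+6.259e-03/-7.582e-01) = 8.290874
iter 3: u=1.008458  f(a)=+9.959e-06  f'(a)=-7.558e-01  a ← 8.290874 − (+9.959e-06/-7.558e-01) = 8.290887
iter 4: u=1.008457  f(a)=+2.530e-11  f'(a)=-7.558e-01  a ← 8.290887 − (+2.530e-11/-7.558e-01) = 8.290887
iter 5: u=1.008457  f(a)=+3.553e-15  f'(a)=-7.558e-01  a ← 8.290887 − (+3.553e-15/-7.558e-01) = 8.290887
converged: |Δa| < 1e-12 after 5 iterations
sag = a·(cosh(S/(2a)) − 1) = 8.290887·(cosh(1.008457) − 1) = 4.585475
T_max/T_min = cosh(S/(2a)) = 1.553074

a=8.291 sag=4.585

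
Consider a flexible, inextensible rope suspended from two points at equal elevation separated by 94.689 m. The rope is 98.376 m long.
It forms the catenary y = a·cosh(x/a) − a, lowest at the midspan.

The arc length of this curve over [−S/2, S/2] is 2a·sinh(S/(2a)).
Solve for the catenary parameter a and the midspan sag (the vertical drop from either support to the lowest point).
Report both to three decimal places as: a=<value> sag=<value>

seed: a₀ = √(S³/(24(L−S))) = √(94.689³/(24·3.687)) = 97.950601
iter 1: u=0.483351  f(a)=+4.331e-02  f'(a)=-7.706e-02  a ← 97.950601 − (+4.331e-02/-7.706e-02) = 98.512653
iter 2: u=0.480593  f(a)=+3.756e-04  f'(a)=-7.573e-02  a ← 98.512653 − (+3.756e-04/-7.573e-02) = 98.517613
iter 3: u=0.480569  f(a)=+2.880e-08  f'(a)=-7.571e-02  a ← 98.517613 − (+2.880e-08/-7.571e-02) = 98.517613
iter 4: u=0.480569  f(a)=+0.000e+00  f'(a)=-7.571e-02  a ← 98.517613 − (+0.000e+00/-7.571e-02) = 98.517613
converged: |Δa| < 1e-12 after 4 iterations
sag = a·(cosh(S/(2a)) − 1) = 98.517613·(cosh(0.480569) − 1) = 11.596779
T_max/T_min = cosh(S/(2a)) = 1.117713

a=98.518 sag=11.597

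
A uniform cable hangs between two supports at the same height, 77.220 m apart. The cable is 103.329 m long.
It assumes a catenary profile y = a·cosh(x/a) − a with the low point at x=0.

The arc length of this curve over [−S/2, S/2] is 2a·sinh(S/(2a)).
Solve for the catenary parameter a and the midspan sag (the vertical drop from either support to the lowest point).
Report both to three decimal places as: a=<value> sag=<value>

seed: a₀ = √(S³/(24(L−S))) = √(77.220³/(24·26.109)) = 27.107780
iter 1: u=1.424314  f(a)=+2.780e+00  f'(a)=-2.346e+00  a ← 27.107780 − (+2.780e+00/-2.346e+00) = 28.292490
iter 2: u=1.364673  f(a)=+1.926e-01  f'(a)=-2.032e+00  a ← 28.292490 − (+1.926e-01/-2.032e+00) = 28.387307
iter 3: u=1.360115  f(a)=+1.077e-03  f'(a)=-2.009e+00  a ← 28.387307 − (+1.077e-03/-2.009e+00) = 28.387843
iter 4: u=1.360089  f(a)=+3.410e-08  f'(a)=-2.009e+00  a ← 28.387843 − (+3.410e-08/-2.009e+00) = 28.387843
iter 5: u=1.360089  f(a)=-1.421e-14  f'(a)=-2.009e+00  a ← 28.387843 − (-1.421e-14/-2.009e+00) = 28.387843
converged: |Δa| < 1e-12 after 5 iterations
sag = a·(cosh(S/(2a)) − 1) = 28.387843·(cosh(1.360089) − 1) = 30.562053
T_max/T_min = cosh(S/(2a)) = 2.076589

a=28.388 sag=30.562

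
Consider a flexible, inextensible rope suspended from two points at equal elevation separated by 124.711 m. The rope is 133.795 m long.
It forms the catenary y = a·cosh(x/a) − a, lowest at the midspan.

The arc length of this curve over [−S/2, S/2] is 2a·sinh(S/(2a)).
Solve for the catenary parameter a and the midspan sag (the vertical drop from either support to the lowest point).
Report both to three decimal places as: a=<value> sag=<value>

a=95.336 sag=21.130

seed: a₀ = √(S³/(24(L−S))) = √(124.711³/(24·9.084)) = 94.321991
iter 1: u=0.661092  f(a)=+2.006e-01  f'(a)=-2.012e-01  a ← 94.321991 − (+2.006e-01/-2.012e-01) = 95.319085
iter 2: u=0.654176  f(a)=+3.225e-03  f'(a)=-1.947e-01  a ← 95.319085 − (+3.225e-03/-1.947e-01) = 95.335645
iter 3: u=0.654063  f(a)=+8.639e-07  f'(a)=-1.946e-01  a ← 95.335645 − (+8.639e-07/-1.946e-01) = 95.335650
iter 4: u=0.654063  f(a)=+8.527e-14  f'(a)=-1.946e-01  a ← 95.335650 − (+8.527e-14/-1.946e-01) = 95.335650
converged: |Δa| < 1e-12 after 4 iterations
sag = a·(cosh(S/(2a)) − 1) = 95.335650·(cosh(0.654063) − 1) = 21.129631
T_max/T_min = cosh(S/(2a)) = 1.221634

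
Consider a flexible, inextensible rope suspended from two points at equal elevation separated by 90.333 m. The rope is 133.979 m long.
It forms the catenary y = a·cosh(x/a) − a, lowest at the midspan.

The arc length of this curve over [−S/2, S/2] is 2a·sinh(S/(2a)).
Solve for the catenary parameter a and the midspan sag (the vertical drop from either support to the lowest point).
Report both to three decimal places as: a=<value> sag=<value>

a=28.270 sag=44.441

seed: a₀ = √(S³/(24(L−S))) = √(90.333³/(24·43.646)) = 26.527224
iter 1: u=1.702647  f(a)=+6.781e+00  f'(a)=-4.349e+00  a ← 26.527224 − (+6.781e+00/-4.349e+00) = 28.086534
iter 2: u=1.608119  f(a)=+6.439e-01  f'(a)=-3.559e+00  a ← 28.086534 − (+6.439e-01/-3.559e+00) = 28.267464
iter 3: u=1.597826  f(a)=+7.151e-03  f'(a)=-3.480e+00  a ← 28.267464 − (+7.151e-03/-3.480e+00) = 28.269518
iter 4: u=1.597710  f(a)=+9.035e-07  f'(a)=-3.479e+00  a ← 28.269518 − (+9.035e-07/-3.479e+00) = 28.269518
iter 5: u=1.597710  f(a)=+0.000e+00  f'(a)=-3.479e+00  a ← 28.269518 − (+0.000e+00/-3.479e+00) = 28.269518
converged: |Δa| < 1e-12 after 5 iterations
sag = a·(cosh(S/(2a)) − 1) = 28.269518·(cosh(1.597710) − 1) = 44.440583
T_max/T_min = cosh(S/(2a)) = 2.572032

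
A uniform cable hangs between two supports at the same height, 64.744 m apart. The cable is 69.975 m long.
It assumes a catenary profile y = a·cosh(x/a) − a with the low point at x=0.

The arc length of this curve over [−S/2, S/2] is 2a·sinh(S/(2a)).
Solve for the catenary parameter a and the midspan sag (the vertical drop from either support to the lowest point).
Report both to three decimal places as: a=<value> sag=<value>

seed: a₀ = √(S³/(24(L−S))) = √(64.744³/(24·5.231)) = 46.494471
iter 1: u=0.696255  f(a)=+1.283e-01  f'(a)=-2.361e-01  a ← 46.494471 − (+1.283e-01/-2.361e-01) = 47.037703
iter 2: u=0.688214  f(a)=+2.283e-03  f'(a)=-2.278e-01  a ← 47.037703 − (+2.283e-03/-2.278e-01) = 47.047725
iter 3: u=0.688067  f(a)=+7.520e-07  f'(a)=-2.276e-01  a ← 47.047725 − (+7.520e-07/-2.276e-01) = 47.047728
iter 4: u=0.688067  f(a)=+8.527e-14  f'(a)=-2.276e-01  a ← 47.047728 − (+8.527e-14/-2.276e-01) = 47.047728
converged: |Δa| < 1e-12 after 4 iterations
sag = a·(cosh(S/(2a)) − 1) = 47.047728·(cosh(0.688067) − 1) = 11.583440
T_max/T_min = cosh(S/(2a)) = 1.246206

a=47.048 sag=11.583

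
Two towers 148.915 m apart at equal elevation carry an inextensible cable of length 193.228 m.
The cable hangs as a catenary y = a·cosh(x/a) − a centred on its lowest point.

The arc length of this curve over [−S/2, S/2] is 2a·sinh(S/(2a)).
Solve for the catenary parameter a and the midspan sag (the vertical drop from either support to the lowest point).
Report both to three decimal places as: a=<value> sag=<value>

seed: a₀ = √(S³/(24(L−S))) = √(148.915³/(24·44.313)) = 55.723254
iter 1: u=1.336202  f(a)=+4.128e+00  f'(a)=-1.893e+00  a ← 55.723254 − (+4.128e+00/-1.893e+00) = 57.903904
iter 2: u=1.285880  f(a)=+2.547e-01  f'(a)=-1.666e+00  a ← 57.903904 − (+2.547e-01/-1.666e+00) = 58.056778
iter 3: u=1.282495  f(a)=+1.111e-03  f'(a)=-1.652e+00  a ← 58.056778 − (+1.111e-03/-1.652e+00) = 58.057451
iter 4: u=1.282480  f(a)=+2.132e-08  f'(a)=-1.652e+00  a ← 58.057451 − (+2.132e-08/-1.652e+00) = 58.057451
iter 5: u=1.282480  f(a)=+0.000e+00  f'(a)=-1.652e+00  a ← 58.057451 − (+0.000e+00/-1.652e+00) = 58.057451
converged: |Δa| < 1e-12 after 5 iterations
sag = a·(cosh(S/(2a)) − 1) = 58.057451·(cosh(1.282480) − 1) = 54.658709
T_max/T_min = cosh(S/(2a)) = 1.941459

a=58.057 sag=54.659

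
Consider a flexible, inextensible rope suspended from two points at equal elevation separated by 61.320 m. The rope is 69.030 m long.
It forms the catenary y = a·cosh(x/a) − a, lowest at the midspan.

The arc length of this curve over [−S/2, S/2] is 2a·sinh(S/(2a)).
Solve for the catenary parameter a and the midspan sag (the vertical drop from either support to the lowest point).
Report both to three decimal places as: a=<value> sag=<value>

seed: a₀ = √(S³/(24(L−S))) = √(61.320³/(24·7.710)) = 35.299651
iter 1: u=0.868564  f(a)=+2.961e-01  f'(a)=-4.707e-01  a ← 35.299651 − (+2.961e-01/-4.707e-01) = 35.928734
iter 2: u=0.853356  f(a)=+8.101e-03  f'(a)=-4.452e-01  a ← 35.928734 − (+8.101e-03/-4.452e-01) = 35.946928
iter 3: u=0.852924  f(a)=+6.441e-06  f'(a)=-4.445e-01  a ← 35.946928 − (+6.441e-06/-4.445e-01) = 35.946943
iter 4: u=0.852924  f(a)=+4.079e-12  f'(a)=-4.445e-01  a ← 35.946943 − (+4.079e-12/-4.445e-01) = 35.946943
converged: |Δa| < 1e-12 after 4 iterations
sag = a·(cosh(S/(2a)) − 1) = 35.946943·(cosh(0.852924) − 1) = 13.887462
T_max/T_min = cosh(S/(2a)) = 1.386332

a=35.947 sag=13.887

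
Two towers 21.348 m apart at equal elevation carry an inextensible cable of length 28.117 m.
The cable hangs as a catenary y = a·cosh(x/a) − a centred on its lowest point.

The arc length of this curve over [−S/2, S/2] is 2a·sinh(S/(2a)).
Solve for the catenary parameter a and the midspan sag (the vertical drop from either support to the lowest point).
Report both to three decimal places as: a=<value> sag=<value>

a=8.083 sag=8.134

seed: a₀ = √(S³/(24(L−S))) = √(21.348³/(24·6.769)) = 7.738698
iter 1: u=1.379302  f(a)=+6.738e-01  f'(a)=-2.106e+00  a ← 7.738698 − (+6.738e-01/-2.106e+00) = 8.058717
iter 2: u=1.324528  f(a)=+4.405e-02  f'(a)=-1.839e+00  a ← 8.058717 − (+4.405e-02/-1.839e+00) = 8.082678
iter 3: u=1.320602  f(a)=+2.174e-04  f'(a)=-1.820e+00  a ← 8.082678 − (+2.174e-04/-1.820e+00) = 8.082798
iter 4: u=1.320582  f(a)=+5.353e-09  f'(a)=-1.820e+00  a ← 8.082798 − (+5.353e-09/-1.820e+00) = 8.082798
iter 5: u=1.320582  f(a)=+0.000e+00  f'(a)=-1.820e+00  a ← 8.082798 − (+0.000e+00/-1.820e+00) = 8.082798
converged: |Δa| < 1e-12 after 5 iterations
sag = a·(cosh(S/(2a)) − 1) = 8.082798·(cosh(1.320582) − 1) = 8.133646
T_max/T_min = cosh(S/(2a)) = 2.006291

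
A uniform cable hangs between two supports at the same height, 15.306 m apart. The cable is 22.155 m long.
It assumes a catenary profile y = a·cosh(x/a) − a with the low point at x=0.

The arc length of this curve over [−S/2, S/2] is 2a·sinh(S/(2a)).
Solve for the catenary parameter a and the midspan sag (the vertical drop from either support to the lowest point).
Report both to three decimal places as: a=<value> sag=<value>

a=4.957 sag=7.179

seed: a₀ = √(S³/(24(L−S))) = √(15.306³/(24·6.849)) = 4.670607
iter 1: u=1.638545  f(a)=+9.804e-01  f'(a)=-3.800e+00  a ← 4.670607 − (+9.804e-01/-3.800e+00) = 4.928645
iter 2: u=1.552759  f(a)=+8.712e-02  f'(a)=-3.152e+00  a ← 4.928645 − (+8.712e-02/-3.152e+00) = 4.956285
iter 3: u=1.544100  f(a)=+8.359e-04  f'(a)=-3.092e+00  a ← 4.956285 − (+8.359e-04/-3.092e+00) = 4.956556
iter 4: u=1.544016  f(a)=+7.860e-08  f'(a)=-3.091e+00  a ← 4.956556 − (+7.860e-08/-3.091e+00) = 4.956556
iter 5: u=1.544016  f(a)=+7.105e-15  f'(a)=-3.091e+00  a ← 4.956556 − (+7.105e-15/-3.091e+00) = 4.956556
converged: |Δa| < 1e-12 after 5 iterations
sag = a·(cosh(S/(2a)) − 1) = 4.956556·(cosh(1.544016) − 1) = 7.179278
T_max/T_min = cosh(S/(2a)) = 2.448441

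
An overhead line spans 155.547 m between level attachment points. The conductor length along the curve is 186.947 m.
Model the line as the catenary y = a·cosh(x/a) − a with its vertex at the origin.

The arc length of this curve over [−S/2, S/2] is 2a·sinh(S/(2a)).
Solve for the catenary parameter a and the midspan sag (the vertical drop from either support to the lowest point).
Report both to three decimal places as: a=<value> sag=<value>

a=72.715 sag=45.711

seed: a₀ = √(S³/(24(L−S))) = √(155.547³/(24·31.400)) = 70.667872
iter 1: u=1.100550  f(a)=+1.957e+00  f'(a)=-1.001e+00  a ← 70.667872 − (+1.957e+00/-1.001e+00) = 72.623166
iter 2: u=1.070919  f(a)=+8.418e-02  f'(a)=-9.166e-01  a ← 72.623166 − (+8.418e-02/-9.166e-01) = 72.715000
iter 3: u=1.069566  f(a)=+1.712e-04  f'(a)=-9.129e-01  a ← 72.715000 − (+1.712e-04/-9.129e-01) = 72.715188
iter 4: u=1.069563  f(a)=+7.111e-10  f'(a)=-9.129e-01  a ← 72.715188 − (+7.111e-10/-9.129e-01) = 72.715188
iter 5: u=1.069563  f(a)=-2.842e-14  f'(a)=-9.129e-01  a ← 72.715188 − (-2.842e-14/-9.129e-01) = 72.715188
converged: |Δa| < 1e-12 after 5 iterations
sag = a·(cosh(S/(2a)) − 1) = 72.715188·(cosh(1.069563) − 1) = 45.711134
T_max/T_min = cosh(S/(2a)) = 1.628633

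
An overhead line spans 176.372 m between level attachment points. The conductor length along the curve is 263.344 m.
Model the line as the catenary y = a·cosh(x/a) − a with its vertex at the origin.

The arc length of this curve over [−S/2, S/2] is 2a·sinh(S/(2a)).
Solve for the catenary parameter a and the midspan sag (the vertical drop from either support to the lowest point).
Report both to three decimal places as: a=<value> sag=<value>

a=54.699 sag=87.883

seed: a₀ = √(S³/(24(L−S))) = √(176.372³/(24·86.972)) = 51.268323
iter 1: u=1.720087  f(a)=+1.381e+01  f'(a)=-4.509e+00  a ← 51.268323 − (+1.381e+01/-4.509e+00) = 54.331453
iter 2: u=1.623111  f(a)=+1.335e+00  f'(a)=-3.676e+00  a ← 54.331453 − (+1.335e+00/-3.676e+00) = 54.694503
iter 3: u=1.612338  f(a)=+1.540e-02  f'(a)=-3.592e+00  a ← 54.694503 − (+1.540e-02/-3.592e+00) = 54.698792
iter 4: u=1.612211  f(a)=+2.105e-06  f'(a)=-3.591e+00  a ← 54.698792 − (+2.105e-06/-3.591e+00) = 54.698793
iter 5: u=1.612211  f(a)=+0.000e+00  f'(a)=-3.591e+00  a ← 54.698793 − (+0.000e+00/-3.591e+00) = 54.698793
converged: |Δa| < 1e-12 after 5 iterations
sag = a·(cosh(S/(2a)) − 1) = 54.698793·(cosh(1.612211) − 1) = 87.882670
T_max/T_min = cosh(S/(2a)) = 2.606666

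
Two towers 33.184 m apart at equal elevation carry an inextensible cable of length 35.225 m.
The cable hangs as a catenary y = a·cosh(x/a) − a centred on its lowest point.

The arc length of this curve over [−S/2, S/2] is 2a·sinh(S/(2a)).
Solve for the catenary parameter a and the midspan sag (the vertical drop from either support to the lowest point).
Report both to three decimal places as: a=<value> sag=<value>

seed: a₀ = √(S³/(24(L−S))) = √(33.184³/(24·2.041)) = 27.312785
iter 1: u=0.607481  f(a)=+3.799e-02  f'(a)=-1.550e-01  a ← 27.312785 − (+3.799e-02/-1.550e-01) = 27.557830
iter 2: u=0.602079  f(a)=+5.174e-04  f'(a)=-1.508e-01  a ← 27.557830 − (+5.174e-04/-1.508e-01) = 27.561260
iter 3: u=0.602004  f(a)=+9.888e-08  f'(a)=-1.508e-01  a ← 27.561260 − (+9.888e-08/-1.508e-01) = 27.561261
iter 4: u=0.602004  f(a)=+0.000e+00  f'(a)=-1.508e-01  a ← 27.561261 − (+0.000e+00/-1.508e-01) = 27.561261
converged: |Δa| < 1e-12 after 4 iterations
sag = a·(cosh(S/(2a)) − 1) = 27.561261·(cosh(0.602004) − 1) = 5.146892
T_max/T_min = cosh(S/(2a)) = 1.186744

a=27.561 sag=5.147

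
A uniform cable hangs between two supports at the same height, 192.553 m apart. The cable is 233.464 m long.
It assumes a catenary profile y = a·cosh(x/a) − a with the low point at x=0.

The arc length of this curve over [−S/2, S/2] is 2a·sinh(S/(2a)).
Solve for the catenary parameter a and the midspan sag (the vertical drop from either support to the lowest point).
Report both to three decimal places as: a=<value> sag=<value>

a=87.865 sag=58.240

seed: a₀ = √(S³/(24(L−S))) = √(192.553³/(24·40.911)) = 85.270688
iter 1: u=1.129069  f(a)=+2.688e+00  f'(a)=-1.088e+00  a ← 85.270688 − (+2.688e+00/-1.088e+00) = 87.742433
iter 2: u=1.097263  f(a)=+1.213e-01  f'(a)=-9.914e-01  a ← 87.742433 − (+1.213e-01/-9.914e-01) = 87.864799
iter 3: u=1.095735  f(a)=+2.729e-04  f'(a)=-9.870e-01  a ← 87.864799 − (+2.729e-04/-9.870e-01) = 87.865076
iter 4: u=1.095731  f(a)=+1.388e-09  f'(a)=-9.870e-01  a ← 87.865076 − (+1.388e-09/-9.870e-01) = 87.865076
iter 5: u=1.095731  f(a)=+0.000e+00  f'(a)=-9.870e-01  a ← 87.865076 − (+0.000e+00/-9.870e-01) = 87.865076
converged: |Δa| < 1e-12 after 5 iterations
sag = a·(cosh(S/(2a)) − 1) = 87.865076·(cosh(1.095731) − 1) = 58.239788
T_max/T_min = cosh(S/(2a)) = 1.662832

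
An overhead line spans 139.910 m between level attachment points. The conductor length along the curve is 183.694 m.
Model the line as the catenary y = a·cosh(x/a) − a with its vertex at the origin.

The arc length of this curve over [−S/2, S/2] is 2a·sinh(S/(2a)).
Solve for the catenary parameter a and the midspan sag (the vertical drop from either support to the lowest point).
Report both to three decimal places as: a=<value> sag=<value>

a=53.294 sag=52.895

seed: a₀ = √(S³/(24(L−S))) = √(139.910³/(24·43.784)) = 51.051652
iter 1: u=1.370279  f(a)=+4.299e+00  f'(a)=-2.060e+00  a ← 51.051652 − (+4.299e+00/-2.060e+00) = 53.138938
iter 2: u=1.316455  f(a)=+2.777e-01  f'(a)=-1.801e+00  a ← 53.138938 − (+2.777e-01/-1.801e+00) = 53.293108
iter 3: u=1.312646  f(a)=+1.336e-03  f'(a)=-1.784e+00  a ← 53.293108 − (+1.336e-03/-1.784e+00) = 53.293857
iter 4: u=1.312628  f(a)=+3.124e-08  f'(a)=-1.784e+00  a ← 53.293857 − (+3.124e-08/-1.784e+00) = 53.293857
iter 5: u=1.312628  f(a)=+0.000e+00  f'(a)=-1.784e+00  a ← 53.293857 − (+0.000e+00/-1.784e+00) = 53.293857
converged: |Δa| < 1e-12 after 5 iterations
sag = a·(cosh(S/(2a)) − 1) = 53.293857·(cosh(1.312628) − 1) = 52.895156
T_max/T_min = cosh(S/(2a)) = 1.992519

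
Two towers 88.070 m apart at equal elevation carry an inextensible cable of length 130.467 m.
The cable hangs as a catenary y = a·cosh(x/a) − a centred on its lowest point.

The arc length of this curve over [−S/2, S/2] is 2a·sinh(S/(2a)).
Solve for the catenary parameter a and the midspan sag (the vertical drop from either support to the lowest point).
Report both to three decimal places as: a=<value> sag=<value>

seed: a₀ = √(S³/(24(L−S))) = √(88.070³/(24·42.397)) = 25.910083
iter 1: u=1.699531  f(a)=+6.561e+00  f'(a)=-4.321e+00  a ← 25.910083 − (+6.561e+00/-4.321e+00) = 27.428651
iter 2: u=1.605438  f(a)=+6.211e-01  f'(a)=-3.538e+00  a ← 27.428651 − (+6.211e-01/-3.538e+00) = 27.604183
iter 3: u=1.595229  f(a)=+6.849e-03  f'(a)=-3.461e+00  a ← 27.604183 − (+6.849e-03/-3.461e+00) = 27.606162
iter 4: u=1.595115  f(a)=+8.533e-07  f'(a)=-3.460e+00  a ← 27.606162 − (+8.533e-07/-3.460e+00) = 27.606162
iter 5: u=1.595115  f(a)=+0.000e+00  f'(a)=-3.460e+00  a ← 27.606162 − (+0.000e+00/-3.460e+00) = 27.606162
converged: |Δa| < 1e-12 after 5 iterations
sag = a·(cosh(S/(2a)) − 1) = 27.606162·(cosh(1.595115) − 1) = 43.228220
T_max/T_min = cosh(S/(2a)) = 2.565890

a=27.606 sag=43.228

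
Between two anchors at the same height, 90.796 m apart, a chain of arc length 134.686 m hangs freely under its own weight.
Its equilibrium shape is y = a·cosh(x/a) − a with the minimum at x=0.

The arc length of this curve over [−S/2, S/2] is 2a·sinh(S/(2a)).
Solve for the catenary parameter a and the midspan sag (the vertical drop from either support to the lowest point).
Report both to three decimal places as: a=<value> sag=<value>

a=28.409 sag=44.681

seed: a₀ = √(S³/(24(L−S))) = √(90.796³/(24·43.890)) = 26.657024
iter 1: u=1.703041  f(a)=+6.823e+00  f'(a)=-4.352e+00  a ← 26.657024 − (+6.823e+00/-4.352e+00) = 28.224544
iter 2: u=1.608458  f(a)=+6.481e-01  f'(a)=-3.562e+00  a ← 28.224544 − (+6.481e-01/-3.562e+00) = 28.406514
iter 3: u=1.598155  f(a)=+7.203e-03  f'(a)=-3.483e+00  a ← 28.406514 − (+7.203e-03/-3.483e+00) = 28.408583
iter 4: u=1.598038  f(a)=+9.118e-07  f'(a)=-3.482e+00  a ← 28.408583 − (+9.118e-07/-3.482e+00) = 28.408583
iter 5: u=1.598038  f(a)=+2.842e-14  f'(a)=-3.482e+00  a ← 28.408583 − (+2.842e-14/-3.482e+00) = 28.408583
converged: |Δa| < 1e-12 after 5 iterations
sag = a·(cosh(S/(2a)) − 1) = 28.408583·(cosh(1.598038) − 1) = 44.681274
T_max/T_min = cosh(S/(2a)) = 2.572809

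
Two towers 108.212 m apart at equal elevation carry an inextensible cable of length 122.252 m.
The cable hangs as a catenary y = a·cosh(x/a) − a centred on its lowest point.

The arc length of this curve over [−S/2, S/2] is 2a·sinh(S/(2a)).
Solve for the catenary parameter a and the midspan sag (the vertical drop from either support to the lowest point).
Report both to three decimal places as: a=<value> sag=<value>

seed: a₀ = √(S³/(24(L−S))) = √(108.212³/(24·14.040)) = 61.323080
iter 1: u=0.882311  f(a)=+5.567e-01  f'(a)=-4.946e-01  a ← 61.323080 − (+5.567e-01/-4.946e-01) = 62.448794
iter 2: u=0.866406  f(a)=+1.570e-02  f'(a)=-4.670e-01  a ← 62.448794 − (+1.570e-02/-4.670e-01) = 62.482411
iter 3: u=0.865940  f(a)=+1.329e-05  f'(a)=-4.662e-01  a ← 62.482411 − (+1.329e-05/-4.662e-01) = 62.482439
iter 4: u=0.865939  f(a)=+9.535e-12  f'(a)=-4.662e-01  a ← 62.482439 − (+9.535e-12/-4.662e-01) = 62.482439
converged: |Δa| < 1e-12 after 4 iterations
sag = a·(cosh(S/(2a)) − 1) = 62.482439·(cosh(0.865939) − 1) = 24.927189
T_max/T_min = cosh(S/(2a)) = 1.398947

a=62.482 sag=24.927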